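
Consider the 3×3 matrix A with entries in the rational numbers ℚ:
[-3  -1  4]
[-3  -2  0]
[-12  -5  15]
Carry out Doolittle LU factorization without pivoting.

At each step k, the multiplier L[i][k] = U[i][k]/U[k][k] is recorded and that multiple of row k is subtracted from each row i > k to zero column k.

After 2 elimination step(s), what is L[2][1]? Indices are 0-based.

k=0: U[0][0]=-3
  eliminate (1,0): mult=1, new row 1: (0, -1, -4); set L[1][0]=1
  eliminate (2,0): mult=4, new row 2: (0, -1, -1); set L[2][0]=4
k=1: U[1][1]=-1
  eliminate (2,1): mult=1, new row 2: (0, 0, 3); set L[2][1]=1

L[2][1] = 1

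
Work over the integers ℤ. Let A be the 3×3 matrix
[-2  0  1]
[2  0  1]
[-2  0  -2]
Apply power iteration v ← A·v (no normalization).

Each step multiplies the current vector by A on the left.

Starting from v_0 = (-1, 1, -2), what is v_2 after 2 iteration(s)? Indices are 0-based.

v_0 = (-1, 1, -2).
v_1 = A·v_0 = (0, -4, 6).
v_2 = A·v_1 = (6, 6, -12).

v_2 = (6, 6, -12)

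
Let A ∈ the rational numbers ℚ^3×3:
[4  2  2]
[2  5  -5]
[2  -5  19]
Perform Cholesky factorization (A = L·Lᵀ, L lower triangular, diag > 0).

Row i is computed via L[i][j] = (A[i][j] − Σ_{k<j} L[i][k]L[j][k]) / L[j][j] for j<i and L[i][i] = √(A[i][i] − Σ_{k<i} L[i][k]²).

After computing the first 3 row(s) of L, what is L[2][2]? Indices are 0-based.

Step 1: L[0][0] = √(4) = 2.
  L[1][0] = (2) / L[0][0] = 1.
Step 2: L[1][1] = √(4) = 2.
  L[2][0] = (2) / L[0][0] = 1.
  L[2][1] = (-6) / L[1][1] = -3.
Step 3: L[2][2] = √(9) = 3.

L[2][2] = 3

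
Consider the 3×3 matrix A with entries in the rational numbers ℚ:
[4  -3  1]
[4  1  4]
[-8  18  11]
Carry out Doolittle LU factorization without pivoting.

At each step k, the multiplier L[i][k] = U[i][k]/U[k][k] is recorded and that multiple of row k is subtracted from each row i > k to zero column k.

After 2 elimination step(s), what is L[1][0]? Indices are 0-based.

L[1][0] = 1

Step 1: pivot at (0,0) is 4.
  row1 ← row1 − (1)·row0  ⇒  L[1][0]=1, U row1=(0, 4, 3)
  row2 ← row2 − (-2)·row0  ⇒  L[2][0]=-2, U row2=(0, 12, 13)
Step 2: pivot at (1,1) is 4.
  row2 ← row2 − (3)·row1  ⇒  L[2][1]=3, U row2=(0, 0, 4)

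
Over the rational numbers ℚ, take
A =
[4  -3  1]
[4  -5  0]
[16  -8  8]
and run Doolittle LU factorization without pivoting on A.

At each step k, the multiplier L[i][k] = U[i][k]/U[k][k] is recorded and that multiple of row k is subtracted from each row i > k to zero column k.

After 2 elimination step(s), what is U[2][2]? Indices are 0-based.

k=0: U[0][0]=4
  eliminate (1,0): mult=1, new row 1: (0, -2, -1); set L[1][0]=1
  eliminate (2,0): mult=4, new row 2: (0, 4, 4); set L[2][0]=4
k=1: U[1][1]=-2
  eliminate (2,1): mult=-2, new row 2: (0, 0, 2); set L[2][1]=-2

U[2][2] = 2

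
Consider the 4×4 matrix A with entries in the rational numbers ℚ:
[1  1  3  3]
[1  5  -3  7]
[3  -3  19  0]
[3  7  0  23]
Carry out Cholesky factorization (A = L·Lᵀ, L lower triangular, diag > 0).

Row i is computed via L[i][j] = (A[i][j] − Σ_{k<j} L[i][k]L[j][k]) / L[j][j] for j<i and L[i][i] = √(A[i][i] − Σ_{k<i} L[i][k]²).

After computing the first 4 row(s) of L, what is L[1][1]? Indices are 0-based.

Step 1: L[0][0] = √(1) = 1.
  L[1][0] = (1) / L[0][0] = 1.
Step 2: L[1][1] = √(4) = 2.
  L[2][0] = (3) / L[0][0] = 3.
  L[2][1] = (-6) / L[1][1] = -3.
Step 3: L[2][2] = √(1) = 1.
  L[3][0] = (3) / L[0][0] = 3.
  L[3][1] = (4) / L[1][1] = 2.
  L[3][2] = (-3) / L[2][2] = -3.
Step 4: L[3][3] = √(1) = 1.

L[1][1] = 2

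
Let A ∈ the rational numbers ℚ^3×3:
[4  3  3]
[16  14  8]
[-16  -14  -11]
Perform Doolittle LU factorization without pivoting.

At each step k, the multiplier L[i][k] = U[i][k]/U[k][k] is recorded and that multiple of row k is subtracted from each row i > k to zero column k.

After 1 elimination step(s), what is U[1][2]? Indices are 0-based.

U[1][2] = -4

k=0: U[0][0]=4
  eliminate (1,0): mult=4, new row 1: (0, 2, -4); set L[1][0]=4
  eliminate (2,0): mult=-4, new row 2: (0, -2, 1); set L[2][0]=-4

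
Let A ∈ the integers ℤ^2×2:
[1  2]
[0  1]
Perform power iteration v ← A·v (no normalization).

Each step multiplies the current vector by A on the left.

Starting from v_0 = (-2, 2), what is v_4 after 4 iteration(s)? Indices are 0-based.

v_4 = (14, 2)

v_0 = (-2, 2).
v_1 = A·v_0 = (2, 2).
v_2 = A·v_1 = (6, 2).
v_3 = A·v_2 = (10, 2).
v_4 = A·v_3 = (14, 2).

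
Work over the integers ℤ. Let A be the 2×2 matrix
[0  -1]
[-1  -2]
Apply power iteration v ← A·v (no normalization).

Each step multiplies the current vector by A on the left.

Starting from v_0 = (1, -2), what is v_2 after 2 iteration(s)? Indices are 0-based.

v_2 = (-3, -8)

v_0 = (1, -2).
v_1 = A·v_0 = (2, 3).
v_2 = A·v_1 = (-3, -8).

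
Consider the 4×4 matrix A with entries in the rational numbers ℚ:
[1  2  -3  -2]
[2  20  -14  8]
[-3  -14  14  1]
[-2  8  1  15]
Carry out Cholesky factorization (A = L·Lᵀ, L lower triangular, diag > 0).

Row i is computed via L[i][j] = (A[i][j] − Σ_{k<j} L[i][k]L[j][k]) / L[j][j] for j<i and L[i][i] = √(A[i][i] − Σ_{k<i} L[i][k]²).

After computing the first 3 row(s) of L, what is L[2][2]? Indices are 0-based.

Step 1: L[0][0] = √(1) = 1.
  L[1][0] = (2) / L[0][0] = 2.
Step 2: L[1][1] = √(16) = 4.
  L[2][0] = (-3) / L[0][0] = -3.
  L[2][1] = (-8) / L[1][1] = -2.
Step 3: L[2][2] = √(1) = 1.

L[2][2] = 1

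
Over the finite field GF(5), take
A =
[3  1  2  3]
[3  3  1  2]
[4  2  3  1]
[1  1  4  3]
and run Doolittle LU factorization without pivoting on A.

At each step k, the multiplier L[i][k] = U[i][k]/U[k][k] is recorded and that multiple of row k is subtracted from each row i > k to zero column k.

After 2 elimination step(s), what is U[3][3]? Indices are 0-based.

U[3][3] = 4

k=0: U[0][0]=3
  eliminate (1,0): mult=1, new row 1: (0, 2, 4, 4); set L[1][0]=1
  eliminate (2,0): mult=3, new row 2: (0, 4, 2, 2); set L[2][0]=3
  eliminate (3,0): mult=2, new row 3: (0, 4, 0, 2); set L[3][0]=2
k=1: U[1][1]=2
  eliminate (2,1): mult=2, new row 2: (0, 0, 4, 4); set L[2][1]=2
  eliminate (3,1): mult=2, new row 3: (0, 0, 2, 4); set L[3][1]=2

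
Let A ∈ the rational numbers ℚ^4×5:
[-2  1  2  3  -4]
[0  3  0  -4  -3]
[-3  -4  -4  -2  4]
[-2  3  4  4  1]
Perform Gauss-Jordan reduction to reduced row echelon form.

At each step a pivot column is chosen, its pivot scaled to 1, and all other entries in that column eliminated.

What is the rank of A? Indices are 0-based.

rank = 4

step 1: normalize row 0 (÷-2) = (1, -1/2, -1, -3/2, 2)
  row 2: subtract -3×row0 = (0, -11/2, -7, -13/2, 10)
  row 3: subtract -2×row0 = (0, 2, 2, 1, 5)
step 2: normalize row 1 (÷3) = (0, 1, 0, -4/3, -1)
  row 0: subtract -1/2×row1 = (1, 0, -1, -13/6, 3/2)
  row 2: subtract -11/2×row1 = (0, 0, -7, -83/6, 9/2)
  row 3: subtract 2×row1 = (0, 0, 2, 11/3, 7)
step 3: normalize row 2 (÷-7) = (0, 0, 1, 83/42, -9/14)
  row 0: subtract -1×row2 = (1, 0, 0, -4/21, 6/7)
  row 3: subtract 2×row2 = (0, 0, 0, -2/7, 58/7)
step 4: normalize row 3 (÷-2/7) = (0, 0, 0, 1, -29)
  row 0: subtract -4/21×row3 = (1, 0, 0, 0, -14/3)
  row 1: subtract -4/3×row3 = (0, 1, 0, 0, -119/3)
  row 2: subtract 83/42×row3 = (0, 0, 1, 0, 170/3)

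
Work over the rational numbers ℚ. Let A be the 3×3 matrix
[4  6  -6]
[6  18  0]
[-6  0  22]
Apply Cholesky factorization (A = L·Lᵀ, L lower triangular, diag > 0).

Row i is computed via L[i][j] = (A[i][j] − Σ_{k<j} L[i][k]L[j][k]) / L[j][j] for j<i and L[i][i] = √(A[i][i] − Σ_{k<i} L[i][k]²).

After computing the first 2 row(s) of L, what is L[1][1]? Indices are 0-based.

Step 1: L[0][0] = √(4) = 2.
  L[1][0] = (6) / L[0][0] = 3.
Step 2: L[1][1] = √(9) = 3.

L[1][1] = 3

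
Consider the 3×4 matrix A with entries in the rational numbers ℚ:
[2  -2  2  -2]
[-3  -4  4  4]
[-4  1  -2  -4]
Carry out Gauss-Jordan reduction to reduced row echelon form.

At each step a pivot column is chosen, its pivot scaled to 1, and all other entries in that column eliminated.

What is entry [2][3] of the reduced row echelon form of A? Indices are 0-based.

M[2][3] = 59/7

pivot(0,0)=2: scale R0 → (1, -1, 1, -1)
  clear (1,0): R1 −= (-3)R0 → (0, -7, 7, 1)
  clear (2,0): R2 −= (-4)R0 → (0, -3, 2, -8)
pivot(1,1)=-7: scale R1 → (0, 1, -1, -1/7)
  clear (0,1): R0 −= (-1)R1 → (1, 0, 0, -8/7)
  clear (2,1): R2 −= (-3)R1 → (0, 0, -1, -59/7)
pivot(2,2)=-1: scale R2 → (0, 0, 1, 59/7)
  clear (1,2): R1 −= (-1)R2 → (0, 1, 0, 58/7)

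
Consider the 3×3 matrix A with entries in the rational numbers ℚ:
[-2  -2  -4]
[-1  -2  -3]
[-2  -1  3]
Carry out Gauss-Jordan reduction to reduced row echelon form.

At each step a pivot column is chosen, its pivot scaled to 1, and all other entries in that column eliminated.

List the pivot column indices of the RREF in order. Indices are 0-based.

pivot columns: 0, 1, 2

step 1: normalize row 0 (÷-2) = (1, 1, 2)
  row 1: subtract -1×row0 = (0, -1, -1)
  row 2: subtract -2×row0 = (0, 1, 7)
step 2: normalize row 1 (÷-1) = (0, 1, 1)
  row 0: subtract 1×row1 = (1, 0, 1)
  row 2: subtract 1×row1 = (0, 0, 6)
step 3: normalize row 2 (÷6) = (0, 0, 1)
  row 0: subtract 1×row2 = (1, 0, 0)
  row 1: subtract 1×row2 = (0, 1, 0)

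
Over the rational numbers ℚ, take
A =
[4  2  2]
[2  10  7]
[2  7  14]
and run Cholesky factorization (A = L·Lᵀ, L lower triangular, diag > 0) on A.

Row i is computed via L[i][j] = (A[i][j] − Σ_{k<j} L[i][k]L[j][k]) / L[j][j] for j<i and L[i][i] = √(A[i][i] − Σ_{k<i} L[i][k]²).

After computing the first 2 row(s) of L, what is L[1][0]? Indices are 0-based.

L[1][0] = 1

Step 1: L[0][0] = √(4) = 2.
  L[1][0] = (2) / L[0][0] = 1.
Step 2: L[1][1] = √(9) = 3.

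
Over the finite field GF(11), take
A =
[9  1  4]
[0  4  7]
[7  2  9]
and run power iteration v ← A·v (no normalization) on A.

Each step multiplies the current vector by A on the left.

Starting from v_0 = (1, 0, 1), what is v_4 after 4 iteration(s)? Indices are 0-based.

v_4 = (5, 2, 8)

v_0 = (1, 0, 1).
v_1 = A·v_0 = (2, 7, 5).
v_2 = A·v_1 = (1, 8, 7).
v_3 = A·v_2 = (1, 4, 9).
v_4 = A·v_3 = (5, 2, 8).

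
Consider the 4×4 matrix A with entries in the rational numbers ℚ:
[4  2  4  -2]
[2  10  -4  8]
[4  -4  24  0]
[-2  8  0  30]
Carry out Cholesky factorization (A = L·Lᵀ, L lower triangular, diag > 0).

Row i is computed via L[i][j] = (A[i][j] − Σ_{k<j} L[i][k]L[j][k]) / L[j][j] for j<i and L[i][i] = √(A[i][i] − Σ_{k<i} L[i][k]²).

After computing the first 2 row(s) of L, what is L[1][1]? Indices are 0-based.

L[1][1] = 3

Step 1: L[0][0] = √(4) = 2.
  L[1][0] = (2) / L[0][0] = 1.
Step 2: L[1][1] = √(9) = 3.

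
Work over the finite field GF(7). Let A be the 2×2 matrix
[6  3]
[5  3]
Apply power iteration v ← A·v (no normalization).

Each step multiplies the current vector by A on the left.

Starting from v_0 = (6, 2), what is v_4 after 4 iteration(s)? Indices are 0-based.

v_4 = (3, 4)

v_0 = (6, 2).
v_1 = A·v_0 = (0, 1).
v_2 = A·v_1 = (3, 3).
v_3 = A·v_2 = (6, 3).
v_4 = A·v_3 = (3, 4).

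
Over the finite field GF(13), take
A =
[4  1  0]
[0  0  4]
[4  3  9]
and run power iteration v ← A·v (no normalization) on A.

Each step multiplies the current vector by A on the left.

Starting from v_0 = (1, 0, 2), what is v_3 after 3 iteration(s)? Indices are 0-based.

v_0 = (1, 0, 2).
v_1 = A·v_0 = (4, 8, 9).
v_2 = A·v_1 = (11, 10, 4).
v_3 = A·v_2 = (2, 3, 6).

v_3 = (2, 3, 6)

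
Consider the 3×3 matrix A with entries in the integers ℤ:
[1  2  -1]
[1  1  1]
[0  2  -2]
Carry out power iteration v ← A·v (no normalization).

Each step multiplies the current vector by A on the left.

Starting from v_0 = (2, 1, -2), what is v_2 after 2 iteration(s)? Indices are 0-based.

v_0 = (2, 1, -2).
v_1 = A·v_0 = (6, 1, 6).
v_2 = A·v_1 = (2, 13, -10).

v_2 = (2, 13, -10)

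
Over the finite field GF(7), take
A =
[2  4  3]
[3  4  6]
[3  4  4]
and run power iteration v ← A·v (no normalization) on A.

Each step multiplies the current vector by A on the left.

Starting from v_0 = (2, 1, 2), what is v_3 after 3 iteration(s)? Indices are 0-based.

v_0 = (2, 1, 2).
v_1 = A·v_0 = (0, 1, 4).
v_2 = A·v_1 = (2, 0, 6).
v_3 = A·v_2 = (1, 0, 2).

v_3 = (1, 0, 2)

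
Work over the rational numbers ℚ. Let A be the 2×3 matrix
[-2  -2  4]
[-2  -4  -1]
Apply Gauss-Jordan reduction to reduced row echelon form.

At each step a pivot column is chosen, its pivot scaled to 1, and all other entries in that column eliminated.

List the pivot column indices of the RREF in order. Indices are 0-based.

pivot columns: 0, 1

pivot(0,0)=-2: scale R0 → (1, 1, -2)
  clear (1,0): R1 −= (-2)R0 → (0, -2, -5)
pivot(1,1)=-2: scale R1 → (0, 1, 5/2)
  clear (0,1): R0 −= (1)R1 → (1, 0, -9/2)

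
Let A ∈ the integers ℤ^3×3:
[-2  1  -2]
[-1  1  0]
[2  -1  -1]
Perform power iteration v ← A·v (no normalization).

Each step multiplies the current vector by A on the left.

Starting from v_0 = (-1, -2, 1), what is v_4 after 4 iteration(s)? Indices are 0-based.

v_0 = (-1, -2, 1).
v_1 = A·v_0 = (-2, -1, -1).
v_2 = A·v_1 = (5, 1, -2).
v_3 = A·v_2 = (-5, -4, 11).
v_4 = A·v_3 = (-16, 1, -17).

v_4 = (-16, 1, -17)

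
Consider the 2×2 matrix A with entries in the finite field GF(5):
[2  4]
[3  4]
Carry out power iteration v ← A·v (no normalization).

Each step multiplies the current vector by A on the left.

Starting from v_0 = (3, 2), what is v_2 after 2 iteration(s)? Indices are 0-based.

v_2 = (1, 0)

v_0 = (3, 2).
v_1 = A·v_0 = (4, 2).
v_2 = A·v_1 = (1, 0).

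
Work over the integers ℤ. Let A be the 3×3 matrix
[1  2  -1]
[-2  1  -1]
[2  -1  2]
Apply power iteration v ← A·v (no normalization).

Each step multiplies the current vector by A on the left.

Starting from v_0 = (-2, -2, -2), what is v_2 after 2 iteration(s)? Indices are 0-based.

v_2 = (10, 18, -24)

v_0 = (-2, -2, -2).
v_1 = A·v_0 = (-4, 4, -6).
v_2 = A·v_1 = (10, 18, -24).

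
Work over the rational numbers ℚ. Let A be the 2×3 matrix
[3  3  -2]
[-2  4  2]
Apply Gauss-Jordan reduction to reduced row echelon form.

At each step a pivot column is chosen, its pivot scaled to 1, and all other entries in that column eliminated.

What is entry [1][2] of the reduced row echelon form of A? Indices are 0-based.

[1] R0 /= 3  ⇒  (1, 1, -2/3)
     R1 -= -2·R0  ⇒  (0, 6, 2/3)
[2] R1 /= 6  ⇒  (0, 1, 1/9)
     R0 -= 1·R1  ⇒  (1, 0, -7/9)

M[1][2] = 1/9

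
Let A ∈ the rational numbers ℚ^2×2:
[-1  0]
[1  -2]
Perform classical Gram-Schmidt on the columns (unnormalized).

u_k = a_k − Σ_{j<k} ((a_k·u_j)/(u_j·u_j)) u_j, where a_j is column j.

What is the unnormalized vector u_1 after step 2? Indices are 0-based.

Step 1: u_0 = a_0 = (-1, 1).
Step 2: u_1 = a_1 − (-1)·u_0 = (-1, -1).

u_1 = (-1, -1)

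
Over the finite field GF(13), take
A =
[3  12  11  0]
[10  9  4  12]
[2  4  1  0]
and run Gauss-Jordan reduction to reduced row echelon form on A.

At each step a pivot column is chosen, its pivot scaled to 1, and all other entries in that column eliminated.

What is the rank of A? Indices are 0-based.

[1] R0 /= 3  ⇒  (1, 4, 8, 0)
     R1 -= 10·R0  ⇒  (0, 8, 2, 12)
     R2 -= 2·R0  ⇒  (0, 9, 11, 0)
[2] R1 /= 8  ⇒  (0, 1, 10, 8)
     R0 -= 4·R1  ⇒  (1, 0, 7, 7)
     R2 -= 9·R1  ⇒  (0, 0, 12, 6)
[3] R2 /= 12  ⇒  (0, 0, 1, 7)
     R0 -= 7·R2  ⇒  (1, 0, 0, 10)
     R1 -= 10·R2  ⇒  (0, 1, 0, 3)

rank = 3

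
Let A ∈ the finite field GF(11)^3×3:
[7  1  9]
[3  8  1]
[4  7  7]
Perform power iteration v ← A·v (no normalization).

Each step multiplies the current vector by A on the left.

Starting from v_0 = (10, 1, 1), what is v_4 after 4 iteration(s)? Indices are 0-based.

v_0 = (10, 1, 1).
v_1 = A·v_0 = (3, 6, 10).
v_2 = A·v_1 = (7, 1, 3).
v_3 = A·v_2 = (0, 10, 1).
v_4 = A·v_3 = (8, 4, 0).

v_4 = (8, 4, 0)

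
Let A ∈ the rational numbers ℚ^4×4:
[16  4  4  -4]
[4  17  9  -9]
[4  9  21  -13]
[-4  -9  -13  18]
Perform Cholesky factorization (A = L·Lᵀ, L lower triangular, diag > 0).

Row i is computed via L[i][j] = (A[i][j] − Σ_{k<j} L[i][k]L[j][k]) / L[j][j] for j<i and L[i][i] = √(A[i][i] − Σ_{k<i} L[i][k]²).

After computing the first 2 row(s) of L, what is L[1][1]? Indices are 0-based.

L[1][1] = 4

Step 1: L[0][0] = √(16) = 4.
  L[1][0] = (4) / L[0][0] = 1.
Step 2: L[1][1] = √(16) = 4.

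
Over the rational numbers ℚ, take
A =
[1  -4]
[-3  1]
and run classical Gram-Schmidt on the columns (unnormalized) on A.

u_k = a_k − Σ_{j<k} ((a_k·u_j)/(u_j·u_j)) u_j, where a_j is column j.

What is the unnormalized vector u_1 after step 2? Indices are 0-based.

u_1 = (-33/10, -11/10)

Step 1: u_0 = a_0 = (1, -3).
Step 2: u_1 = a_1 − (-7/10)·u_0 = (-33/10, -11/10).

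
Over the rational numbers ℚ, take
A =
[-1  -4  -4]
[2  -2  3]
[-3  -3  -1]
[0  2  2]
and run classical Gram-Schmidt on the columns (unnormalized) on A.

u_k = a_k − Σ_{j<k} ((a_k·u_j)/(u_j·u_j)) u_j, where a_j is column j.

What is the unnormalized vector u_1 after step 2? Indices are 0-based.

u_1 = (-47/14, -23/7, -15/14, 2)

Step 1: u_0 = a_0 = (-1, 2, -3, 0).
Step 2: u_1 = a_1 − (9/14)·u_0 = (-47/14, -23/7, -15/14, 2).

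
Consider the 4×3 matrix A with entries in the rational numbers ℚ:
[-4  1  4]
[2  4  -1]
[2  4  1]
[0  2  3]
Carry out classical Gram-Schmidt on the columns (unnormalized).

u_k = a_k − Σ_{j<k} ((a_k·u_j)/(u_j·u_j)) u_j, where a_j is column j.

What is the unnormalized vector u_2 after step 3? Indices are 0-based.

Step 1: u_0 = a_0 = (-4, 2, 2, 0).
Step 2: u_1 = a_1 − (1/2)·u_0 = (3, 3, 3, 2).
Step 3: u_2 = a_2 − (-2/3)·u_0 − (18/31)·u_1 = (-38/93, -131/93, 55/93, 57/31).

u_2 = (-38/93, -131/93, 55/93, 57/31)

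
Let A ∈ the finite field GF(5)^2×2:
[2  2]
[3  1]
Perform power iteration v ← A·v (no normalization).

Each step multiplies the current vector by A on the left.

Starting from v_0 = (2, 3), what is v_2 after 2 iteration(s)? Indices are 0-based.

v_2 = (3, 4)

v_0 = (2, 3).
v_1 = A·v_0 = (0, 4).
v_2 = A·v_1 = (3, 4).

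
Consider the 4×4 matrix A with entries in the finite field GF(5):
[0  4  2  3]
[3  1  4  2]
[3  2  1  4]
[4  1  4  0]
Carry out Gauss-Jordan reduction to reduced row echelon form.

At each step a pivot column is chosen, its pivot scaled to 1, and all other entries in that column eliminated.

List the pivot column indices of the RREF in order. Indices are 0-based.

pivot columns: 0, 1, 2, 3

[1] R0 <-> R1
[1] R0 /= 3  ⇒  (1, 2, 3, 4)
     R2 -= 3·R0  ⇒  (0, 1, 2, 2)
     R3 -= 4·R0  ⇒  (0, 3, 2, 4)
[2] R1 /= 4  ⇒  (0, 1, 3, 2)
     R0 -= 2·R1  ⇒  (1, 0, 2, 0)
     R2 -= 1·R1  ⇒  (0, 0, 4, 0)
     R3 -= 3·R1  ⇒  (0, 0, 3, 3)
[3] R2 /= 4  ⇒  (0, 0, 1, 0)
     R0 -= 2·R2  ⇒  (1, 0, 0, 0)
     R1 -= 3·R2  ⇒  (0, 1, 0, 2)
     R3 -= 3·R2  ⇒  (0, 0, 0, 3)
[4] R3 /= 3  ⇒  (0, 0, 0, 1)
     R1 -= 2·R3  ⇒  (0, 1, 0, 0)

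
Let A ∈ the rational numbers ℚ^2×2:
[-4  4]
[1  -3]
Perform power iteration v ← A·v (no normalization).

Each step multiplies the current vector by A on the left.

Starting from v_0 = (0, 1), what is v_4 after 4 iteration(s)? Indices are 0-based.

v_0 = (0, 1).
v_1 = A·v_0 = (4, -3).
v_2 = A·v_1 = (-28, 13).
v_3 = A·v_2 = (164, -67).
v_4 = A·v_3 = (-924, 365).

v_4 = (-924, 365)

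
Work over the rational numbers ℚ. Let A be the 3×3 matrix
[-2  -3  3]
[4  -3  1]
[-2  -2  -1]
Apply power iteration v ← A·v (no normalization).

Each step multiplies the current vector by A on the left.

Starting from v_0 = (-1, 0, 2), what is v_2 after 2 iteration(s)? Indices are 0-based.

v_0 = (-1, 0, 2).
v_1 = A·v_0 = (8, -2, 0).
v_2 = A·v_1 = (-10, 38, -12).

v_2 = (-10, 38, -12)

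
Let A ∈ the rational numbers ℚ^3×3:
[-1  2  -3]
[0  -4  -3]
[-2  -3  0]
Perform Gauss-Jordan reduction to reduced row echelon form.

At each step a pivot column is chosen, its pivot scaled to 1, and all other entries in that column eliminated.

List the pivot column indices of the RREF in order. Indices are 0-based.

pivot columns: 0, 1, 2

[1] R0 /= -1  ⇒  (1, -2, 3)
     R2 -= -2·R0  ⇒  (0, -7, 6)
[2] R1 /= -4  ⇒  (0, 1, 3/4)
     R0 -= -2·R1  ⇒  (1, 0, 9/2)
     R2 -= -7·R1  ⇒  (0, 0, 45/4)
[3] R2 /= 45/4  ⇒  (0, 0, 1)
     R0 -= 9/2·R2  ⇒  (1, 0, 0)
     R1 -= 3/4·R2  ⇒  (0, 1, 0)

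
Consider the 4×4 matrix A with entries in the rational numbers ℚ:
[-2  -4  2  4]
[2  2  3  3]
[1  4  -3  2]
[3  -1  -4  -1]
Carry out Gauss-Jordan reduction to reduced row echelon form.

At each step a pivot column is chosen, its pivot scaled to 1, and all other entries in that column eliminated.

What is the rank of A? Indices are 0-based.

rank = 4

[1] R0 /= -2  ⇒  (1, 2, -1, -2)
     R1 -= 2·R0  ⇒  (0, -2, 5, 7)
     R2 -= 1·R0  ⇒  (0, 2, -2, 4)
     R3 -= 3·R0  ⇒  (0, -7, -1, 5)
[2] R1 /= -2  ⇒  (0, 1, -5/2, -7/2)
     R0 -= 2·R1  ⇒  (1, 0, 4, 5)
     R2 -= 2·R1  ⇒  (0, 0, 3, 11)
     R3 -= -7·R1  ⇒  (0, 0, -37/2, -39/2)
[3] R2 /= 3  ⇒  (0, 0, 1, 11/3)
     R0 -= 4·R2  ⇒  (1, 0, 0, -29/3)
     R1 -= -5/2·R2  ⇒  (0, 1, 0, 17/3)
     R3 -= -37/2·R2  ⇒  (0, 0, 0, 145/3)
[4] R3 /= 145/3  ⇒  (0, 0, 0, 1)
     R0 -= -29/3·R3  ⇒  (1, 0, 0, 0)
     R1 -= 17/3·R3  ⇒  (0, 1, 0, 0)
     R2 -= 11/3·R3  ⇒  (0, 0, 1, 0)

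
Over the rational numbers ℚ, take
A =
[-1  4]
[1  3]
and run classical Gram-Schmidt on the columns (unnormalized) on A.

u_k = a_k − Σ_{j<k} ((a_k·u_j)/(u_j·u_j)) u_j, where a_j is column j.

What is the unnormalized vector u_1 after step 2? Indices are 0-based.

u_1 = (7/2, 7/2)

Step 1: u_0 = a_0 = (-1, 1).
Step 2: u_1 = a_1 − (-1/2)·u_0 = (7/2, 7/2).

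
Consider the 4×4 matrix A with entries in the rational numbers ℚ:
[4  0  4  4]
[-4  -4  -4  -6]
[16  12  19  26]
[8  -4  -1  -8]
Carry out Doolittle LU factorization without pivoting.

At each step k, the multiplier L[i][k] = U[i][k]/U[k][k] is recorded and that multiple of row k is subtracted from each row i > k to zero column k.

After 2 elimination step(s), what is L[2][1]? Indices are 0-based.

L[2][1] = -3

Step 1: pivot at (0,0) is 4.
  row1 ← row1 − (-1)·row0  ⇒  L[1][0]=-1, U row1=(0, -4, 0, -2)
  row2 ← row2 − (4)·row0  ⇒  L[2][0]=4, U row2=(0, 12, 3, 10)
  row3 ← row3 − (2)·row0  ⇒  L[3][0]=2, U row3=(0, -4, -9, -16)
Step 2: pivot at (1,1) is -4.
  row2 ← row2 − (-3)·row1  ⇒  L[2][1]=-3, U row2=(0, 0, 3, 4)
  row3 ← row3 − (1)·row1  ⇒  L[3][1]=1, U row3=(0, 0, -9, -14)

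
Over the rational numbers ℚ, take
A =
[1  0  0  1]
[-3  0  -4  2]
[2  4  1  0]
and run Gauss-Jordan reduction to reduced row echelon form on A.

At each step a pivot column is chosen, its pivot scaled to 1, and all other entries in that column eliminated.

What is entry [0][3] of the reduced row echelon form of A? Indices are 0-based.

pivot(0,0)=1: scale R0 → (1, 0, 0, 1)
  clear (1,0): R1 −= (-3)R0 → (0, 0, -4, 5)
  clear (2,0): R2 −= (2)R0 → (0, 4, 1, -2)
pivot(1,1): swap R1↔R2
pivot(1,1)=4: scale R1 → (0, 1, 1/4, -1/2)
pivot(2,2)=-4: scale R2 → (0, 0, 1, -5/4)
  clear (1,2): R1 −= (1/4)R2 → (0, 1, 0, -3/16)

M[0][3] = 1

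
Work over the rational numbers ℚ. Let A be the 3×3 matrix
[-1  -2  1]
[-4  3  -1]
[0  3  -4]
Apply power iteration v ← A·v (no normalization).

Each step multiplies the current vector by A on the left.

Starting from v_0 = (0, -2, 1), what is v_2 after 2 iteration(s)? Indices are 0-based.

v_2 = (-1, -31, 19)

v_0 = (0, -2, 1).
v_1 = A·v_0 = (5, -7, -10).
v_2 = A·v_1 = (-1, -31, 19).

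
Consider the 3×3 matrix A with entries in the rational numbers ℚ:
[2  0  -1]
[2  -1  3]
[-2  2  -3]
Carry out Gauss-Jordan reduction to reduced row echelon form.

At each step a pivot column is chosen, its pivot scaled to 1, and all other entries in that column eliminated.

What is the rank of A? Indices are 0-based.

rank = 3

step 1: normalize row 0 (÷2) = (1, 0, -1/2)
  row 1: subtract 2×row0 = (0, -1, 4)
  row 2: subtract -2×row0 = (0, 2, -4)
step 2: normalize row 1 (÷-1) = (0, 1, -4)
  row 2: subtract 2×row1 = (0, 0, 4)
step 3: normalize row 2 (÷4) = (0, 0, 1)
  row 0: subtract -1/2×row2 = (1, 0, 0)
  row 1: subtract -4×row2 = (0, 1, 0)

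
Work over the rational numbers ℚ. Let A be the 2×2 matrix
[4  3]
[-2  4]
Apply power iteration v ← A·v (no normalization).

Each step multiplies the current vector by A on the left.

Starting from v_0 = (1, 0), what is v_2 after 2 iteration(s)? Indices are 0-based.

v_0 = (1, 0).
v_1 = A·v_0 = (4, -2).
v_2 = A·v_1 = (10, -16).

v_2 = (10, -16)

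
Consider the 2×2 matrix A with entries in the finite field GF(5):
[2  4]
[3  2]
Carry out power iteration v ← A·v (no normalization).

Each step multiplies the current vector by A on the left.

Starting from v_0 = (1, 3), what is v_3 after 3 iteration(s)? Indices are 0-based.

v_3 = (3, 2)

v_0 = (1, 3).
v_1 = A·v_0 = (4, 4).
v_2 = A·v_1 = (4, 0).
v_3 = A·v_2 = (3, 2).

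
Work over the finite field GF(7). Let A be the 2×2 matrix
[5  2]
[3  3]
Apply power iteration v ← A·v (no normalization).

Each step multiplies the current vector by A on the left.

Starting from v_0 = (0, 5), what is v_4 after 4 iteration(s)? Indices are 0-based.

v_4 = (5, 0)

v_0 = (0, 5).
v_1 = A·v_0 = (3, 1).
v_2 = A·v_1 = (3, 5).
v_3 = A·v_2 = (4, 3).
v_4 = A·v_3 = (5, 0).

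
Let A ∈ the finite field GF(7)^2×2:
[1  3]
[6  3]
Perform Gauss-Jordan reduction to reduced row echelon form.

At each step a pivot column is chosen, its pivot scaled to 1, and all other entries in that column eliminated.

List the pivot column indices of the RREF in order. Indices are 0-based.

[1] R0 /= 1  ⇒  (1, 3)
     R1 -= 6·R0  ⇒  (0, 6)
[2] R1 /= 6  ⇒  (0, 1)
     R0 -= 3·R1  ⇒  (1, 0)

pivot columns: 0, 1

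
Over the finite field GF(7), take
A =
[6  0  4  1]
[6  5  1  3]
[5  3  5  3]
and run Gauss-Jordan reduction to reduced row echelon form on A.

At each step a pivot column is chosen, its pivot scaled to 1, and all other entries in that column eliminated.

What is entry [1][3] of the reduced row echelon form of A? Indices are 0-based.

step 1: normalize row 0 (÷6) = (1, 0, 3, 6)
  row 1: subtract 6×row0 = (0, 5, 4, 2)
  row 2: subtract 5×row0 = (0, 3, 4, 1)
step 2: normalize row 1 (÷5) = (0, 1, 5, 6)
  row 2: subtract 3×row1 = (0, 0, 3, 4)
step 3: normalize row 2 (÷3) = (0, 0, 1, 6)
  row 0: subtract 3×row2 = (1, 0, 0, 2)
  row 1: subtract 5×row2 = (0, 1, 0, 4)

M[1][3] = 4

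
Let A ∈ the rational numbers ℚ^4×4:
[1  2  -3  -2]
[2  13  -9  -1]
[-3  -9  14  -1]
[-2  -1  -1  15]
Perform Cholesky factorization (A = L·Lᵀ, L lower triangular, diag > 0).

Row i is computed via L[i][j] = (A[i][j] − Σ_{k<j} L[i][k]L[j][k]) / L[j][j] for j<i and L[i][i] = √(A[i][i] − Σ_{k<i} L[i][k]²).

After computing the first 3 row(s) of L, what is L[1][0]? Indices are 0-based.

Step 1: L[0][0] = √(1) = 1.
  L[1][0] = (2) / L[0][0] = 2.
Step 2: L[1][1] = √(9) = 3.
  L[2][0] = (-3) / L[0][0] = -3.
  L[2][1] = (-3) / L[1][1] = -1.
Step 3: L[2][2] = √(4) = 2.

L[1][0] = 2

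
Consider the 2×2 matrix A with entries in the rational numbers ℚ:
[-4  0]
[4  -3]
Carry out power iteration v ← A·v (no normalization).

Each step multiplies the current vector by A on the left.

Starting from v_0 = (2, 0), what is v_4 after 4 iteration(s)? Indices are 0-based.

v_0 = (2, 0).
v_1 = A·v_0 = (-8, 8).
v_2 = A·v_1 = (32, -56).
v_3 = A·v_2 = (-128, 296).
v_4 = A·v_3 = (512, -1400).

v_4 = (512, -1400)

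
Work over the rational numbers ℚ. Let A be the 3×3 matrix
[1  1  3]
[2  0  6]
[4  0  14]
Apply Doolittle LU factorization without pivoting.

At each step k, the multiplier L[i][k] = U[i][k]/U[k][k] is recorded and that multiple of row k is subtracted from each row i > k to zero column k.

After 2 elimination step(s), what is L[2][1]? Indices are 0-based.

k=0: U[0][0]=1
  eliminate (1,0): mult=2, new row 1: (0, -2, 0); set L[1][0]=2
  eliminate (2,0): mult=4, new row 2: (0, -4, 2); set L[2][0]=4
k=1: U[1][1]=-2
  eliminate (2,1): mult=2, new row 2: (0, 0, 2); set L[2][1]=2

L[2][1] = 2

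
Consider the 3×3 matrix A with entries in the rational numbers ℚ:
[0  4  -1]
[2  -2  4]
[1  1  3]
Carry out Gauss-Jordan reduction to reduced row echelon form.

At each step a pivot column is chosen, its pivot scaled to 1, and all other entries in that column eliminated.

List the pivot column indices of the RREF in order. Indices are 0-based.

pivot columns: 0, 1, 2

pivot(0,0): swap R0↔R1
pivot(0,0)=2: scale R0 → (1, -1, 2)
  clear (2,0): R2 −= (1)R0 → (0, 2, 1)
pivot(1,1)=4: scale R1 → (0, 1, -1/4)
  clear (0,1): R0 −= (-1)R1 → (1, 0, 7/4)
  clear (2,1): R2 −= (2)R1 → (0, 0, 3/2)
pivot(2,2)=3/2: scale R2 → (0, 0, 1)
  clear (0,2): R0 −= (7/4)R2 → (1, 0, 0)
  clear (1,2): R1 −= (-1/4)R2 → (0, 1, 0)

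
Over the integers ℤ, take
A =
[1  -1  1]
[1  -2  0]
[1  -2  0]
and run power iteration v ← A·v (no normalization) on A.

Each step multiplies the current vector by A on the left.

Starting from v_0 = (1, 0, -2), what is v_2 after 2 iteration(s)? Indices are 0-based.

v_0 = (1, 0, -2).
v_1 = A·v_0 = (-1, 1, 1).
v_2 = A·v_1 = (-1, -3, -3).

v_2 = (-1, -3, -3)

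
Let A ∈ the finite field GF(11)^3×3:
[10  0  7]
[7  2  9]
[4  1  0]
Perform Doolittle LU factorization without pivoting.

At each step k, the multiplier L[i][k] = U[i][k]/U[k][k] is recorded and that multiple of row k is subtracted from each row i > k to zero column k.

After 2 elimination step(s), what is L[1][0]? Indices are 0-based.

L[1][0] = 4

k=0: U[0][0]=10
  eliminate (1,0): mult=4, new row 1: (0, 2, 3); set L[1][0]=4
  eliminate (2,0): mult=7, new row 2: (0, 1, 6); set L[2][0]=7
k=1: U[1][1]=2
  eliminate (2,1): mult=6, new row 2: (0, 0, 10); set L[2][1]=6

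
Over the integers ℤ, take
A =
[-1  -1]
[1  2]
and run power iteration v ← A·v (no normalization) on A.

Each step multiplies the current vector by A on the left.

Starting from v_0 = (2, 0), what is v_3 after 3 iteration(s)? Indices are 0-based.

v_3 = (-2, 4)

v_0 = (2, 0).
v_1 = A·v_0 = (-2, 2).
v_2 = A·v_1 = (0, 2).
v_3 = A·v_2 = (-2, 4).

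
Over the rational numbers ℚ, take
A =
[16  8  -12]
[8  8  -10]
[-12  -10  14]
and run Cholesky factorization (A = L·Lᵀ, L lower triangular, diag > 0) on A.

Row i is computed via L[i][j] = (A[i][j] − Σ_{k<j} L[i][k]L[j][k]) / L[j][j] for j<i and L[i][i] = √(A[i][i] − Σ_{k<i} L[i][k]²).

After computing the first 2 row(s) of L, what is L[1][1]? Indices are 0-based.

L[1][1] = 2

Step 1: L[0][0] = √(16) = 4.
  L[1][0] = (8) / L[0][0] = 2.
Step 2: L[1][1] = √(4) = 2.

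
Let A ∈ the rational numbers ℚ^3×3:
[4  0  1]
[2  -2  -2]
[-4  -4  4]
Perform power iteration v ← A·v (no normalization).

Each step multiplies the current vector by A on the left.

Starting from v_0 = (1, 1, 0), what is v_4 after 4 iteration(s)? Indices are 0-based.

v_4 = (-384, 480, -1472)

v_0 = (1, 1, 0).
v_1 = A·v_0 = (4, 0, -8).
v_2 = A·v_1 = (8, 24, -48).
v_3 = A·v_2 = (-16, 64, -320).
v_4 = A·v_3 = (-384, 480, -1472).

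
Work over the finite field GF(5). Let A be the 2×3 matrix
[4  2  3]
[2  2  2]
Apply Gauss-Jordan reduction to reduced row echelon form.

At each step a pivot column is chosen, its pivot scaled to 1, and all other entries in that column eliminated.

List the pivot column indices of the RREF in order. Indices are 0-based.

pivot columns: 0, 1

step 1: normalize row 0 (÷4) = (1, 3, 2)
  row 1: subtract 2×row0 = (0, 1, 3)
step 2: normalize row 1 (÷1) = (0, 1, 3)
  row 0: subtract 3×row1 = (1, 0, 3)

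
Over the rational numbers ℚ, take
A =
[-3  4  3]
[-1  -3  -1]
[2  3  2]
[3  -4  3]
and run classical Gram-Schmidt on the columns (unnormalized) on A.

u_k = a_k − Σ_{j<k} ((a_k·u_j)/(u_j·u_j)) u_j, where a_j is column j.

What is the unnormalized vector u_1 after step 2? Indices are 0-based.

Step 1: u_0 = a_0 = (-3, -1, 2, 3).
Step 2: u_1 = a_1 − (-15/23)·u_0 = (47/23, -84/23, 99/23, -47/23).

u_1 = (47/23, -84/23, 99/23, -47/23)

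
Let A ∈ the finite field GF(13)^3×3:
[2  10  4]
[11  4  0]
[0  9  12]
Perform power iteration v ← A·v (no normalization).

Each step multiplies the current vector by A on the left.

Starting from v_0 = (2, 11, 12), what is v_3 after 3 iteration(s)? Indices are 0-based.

v_0 = (2, 11, 12).
v_1 = A·v_0 = (6, 1, 9).
v_2 = A·v_1 = (6, 5, 0).
v_3 = A·v_2 = (10, 8, 6).

v_3 = (10, 8, 6)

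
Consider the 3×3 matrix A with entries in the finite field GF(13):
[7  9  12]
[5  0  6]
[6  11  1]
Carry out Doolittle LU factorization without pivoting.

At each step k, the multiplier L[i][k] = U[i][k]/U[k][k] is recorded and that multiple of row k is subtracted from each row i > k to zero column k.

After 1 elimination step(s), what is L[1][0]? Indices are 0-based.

L[1][0] = 10

k=0: U[0][0]=7
  eliminate (1,0): mult=10, new row 1: (0, 1, 3); set L[1][0]=10
  eliminate (2,0): mult=12, new row 2: (0, 7, 0); set L[2][0]=12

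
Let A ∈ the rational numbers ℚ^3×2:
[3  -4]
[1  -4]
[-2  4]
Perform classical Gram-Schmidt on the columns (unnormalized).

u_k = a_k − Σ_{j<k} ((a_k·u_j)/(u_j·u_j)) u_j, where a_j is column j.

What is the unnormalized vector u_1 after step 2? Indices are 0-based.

u_1 = (8/7, -16/7, 4/7)

Step 1: u_0 = a_0 = (3, 1, -2).
Step 2: u_1 = a_1 − (-12/7)·u_0 = (8/7, -16/7, 4/7).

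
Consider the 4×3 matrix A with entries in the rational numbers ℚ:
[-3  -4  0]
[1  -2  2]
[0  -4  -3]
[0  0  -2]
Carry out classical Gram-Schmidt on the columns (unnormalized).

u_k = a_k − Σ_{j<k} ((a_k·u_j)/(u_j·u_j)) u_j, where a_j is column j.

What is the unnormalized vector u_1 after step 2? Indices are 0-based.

u_1 = (-1, -3, -4, 0)

Step 1: u_0 = a_0 = (-3, 1, 0, 0).
Step 2: u_1 = a_1 − (1)·u_0 = (-1, -3, -4, 0).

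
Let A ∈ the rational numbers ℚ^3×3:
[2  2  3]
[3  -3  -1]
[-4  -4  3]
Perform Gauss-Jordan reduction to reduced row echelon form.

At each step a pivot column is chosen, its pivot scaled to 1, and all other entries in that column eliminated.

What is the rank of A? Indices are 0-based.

step 1: normalize row 0 (÷2) = (1, 1, 3/2)
  row 1: subtract 3×row0 = (0, -6, -11/2)
  row 2: subtract -4×row0 = (0, 0, 9)
step 2: normalize row 1 (÷-6) = (0, 1, 11/12)
  row 0: subtract 1×row1 = (1, 0, 7/12)
step 3: normalize row 2 (÷9) = (0, 0, 1)
  row 0: subtract 7/12×row2 = (1, 0, 0)
  row 1: subtract 11/12×row2 = (0, 1, 0)

rank = 3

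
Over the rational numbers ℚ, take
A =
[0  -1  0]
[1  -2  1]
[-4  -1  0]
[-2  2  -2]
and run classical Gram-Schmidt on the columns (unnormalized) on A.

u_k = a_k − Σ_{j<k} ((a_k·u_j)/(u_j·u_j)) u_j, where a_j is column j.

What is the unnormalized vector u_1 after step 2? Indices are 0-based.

Step 1: u_0 = a_0 = (0, 1, -4, -2).
Step 2: u_1 = a_1 − (-2/21)·u_0 = (-1, -40/21, -29/21, 38/21).

u_1 = (-1, -40/21, -29/21, 38/21)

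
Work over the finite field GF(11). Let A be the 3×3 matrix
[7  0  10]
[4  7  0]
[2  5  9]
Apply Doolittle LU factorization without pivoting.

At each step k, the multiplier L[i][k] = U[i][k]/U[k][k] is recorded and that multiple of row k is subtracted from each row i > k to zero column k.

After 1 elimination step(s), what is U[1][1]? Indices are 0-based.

[col 0] pivot 7
  R1 -= 10*R0 → (0, 7, 10)  (L[1][0] := 10)
  R2 -= 5*R0 → (0, 5, 3)  (L[2][0] := 5)

U[1][1] = 7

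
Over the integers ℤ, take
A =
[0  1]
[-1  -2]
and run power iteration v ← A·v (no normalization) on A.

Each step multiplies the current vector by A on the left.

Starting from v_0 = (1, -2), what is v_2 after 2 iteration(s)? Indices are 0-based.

v_2 = (3, -4)

v_0 = (1, -2).
v_1 = A·v_0 = (-2, 3).
v_2 = A·v_1 = (3, -4).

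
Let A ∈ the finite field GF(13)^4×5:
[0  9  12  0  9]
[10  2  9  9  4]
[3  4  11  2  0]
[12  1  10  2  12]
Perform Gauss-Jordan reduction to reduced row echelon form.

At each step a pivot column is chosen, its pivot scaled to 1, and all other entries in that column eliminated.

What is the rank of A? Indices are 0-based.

[1] R0 <-> R1
[1] R0 /= 10  ⇒  (1, 8, 10, 10, 3)
     R2 -= 3·R0  ⇒  (0, 6, 7, 11, 4)
     R3 -= 12·R0  ⇒  (0, 9, 7, 12, 2)
[2] R1 /= 9  ⇒  (0, 1, 10, 0, 1)
     R0 -= 8·R1  ⇒  (1, 0, 8, 10, 8)
     R2 -= 6·R1  ⇒  (0, 0, 12, 11, 11)
     R3 -= 9·R1  ⇒  (0, 0, 8, 12, 6)
[3] R2 /= 12  ⇒  (0, 0, 1, 2, 2)
     R0 -= 8·R2  ⇒  (1, 0, 0, 7, 5)
     R1 -= 10·R2  ⇒  (0, 1, 0, 6, 7)
     R3 -= 8·R2  ⇒  (0, 0, 0, 9, 3)
[4] R3 /= 9  ⇒  (0, 0, 0, 1, 9)
     R0 -= 7·R3  ⇒  (1, 0, 0, 0, 7)
     R1 -= 6·R3  ⇒  (0, 1, 0, 0, 5)
     R2 -= 2·R3  ⇒  (0, 0, 1, 0, 10)

rank = 4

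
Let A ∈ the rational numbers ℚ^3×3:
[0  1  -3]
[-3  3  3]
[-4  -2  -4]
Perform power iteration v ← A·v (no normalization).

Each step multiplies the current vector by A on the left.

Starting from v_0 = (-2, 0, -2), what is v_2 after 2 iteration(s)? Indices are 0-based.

v_2 = (-48, 30, -88)

v_0 = (-2, 0, -2).
v_1 = A·v_0 = (6, 0, 16).
v_2 = A·v_1 = (-48, 30, -88).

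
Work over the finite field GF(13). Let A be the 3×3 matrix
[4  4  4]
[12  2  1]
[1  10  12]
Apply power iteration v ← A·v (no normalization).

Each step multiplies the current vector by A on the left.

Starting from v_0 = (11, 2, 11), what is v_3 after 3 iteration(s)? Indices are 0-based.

v_0 = (11, 2, 11).
v_1 = A·v_0 = (5, 4, 7).
v_2 = A·v_1 = (12, 10, 12).
v_3 = A·v_2 = (6, 7, 9).

v_3 = (6, 7, 9)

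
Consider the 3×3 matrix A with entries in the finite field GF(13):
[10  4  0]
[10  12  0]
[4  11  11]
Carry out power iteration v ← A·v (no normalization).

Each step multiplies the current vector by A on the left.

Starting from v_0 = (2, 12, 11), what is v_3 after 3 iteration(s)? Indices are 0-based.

v_0 = (2, 12, 11).
v_1 = A·v_0 = (3, 8, 1).
v_2 = A·v_1 = (10, 9, 7).
v_3 = A·v_2 = (6, 0, 8).

v_3 = (6, 0, 8)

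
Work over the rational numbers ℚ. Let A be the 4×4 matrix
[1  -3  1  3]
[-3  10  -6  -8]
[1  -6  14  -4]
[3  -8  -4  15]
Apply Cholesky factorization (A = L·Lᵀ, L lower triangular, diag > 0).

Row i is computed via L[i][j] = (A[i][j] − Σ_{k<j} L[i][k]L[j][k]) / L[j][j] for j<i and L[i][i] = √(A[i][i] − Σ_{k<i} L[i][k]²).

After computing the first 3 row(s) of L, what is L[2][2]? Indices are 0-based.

L[2][2] = 2

Step 1: L[0][0] = √(1) = 1.
  L[1][0] = (-3) / L[0][0] = -3.
Step 2: L[1][1] = √(1) = 1.
  L[2][0] = (1) / L[0][0] = 1.
  L[2][1] = (-3) / L[1][1] = -3.
Step 3: L[2][2] = √(4) = 2.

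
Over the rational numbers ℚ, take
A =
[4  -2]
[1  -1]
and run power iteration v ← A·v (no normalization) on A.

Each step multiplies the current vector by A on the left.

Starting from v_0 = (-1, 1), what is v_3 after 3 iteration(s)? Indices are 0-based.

v_3 = (-72, -16)

v_0 = (-1, 1).
v_1 = A·v_0 = (-6, -2).
v_2 = A·v_1 = (-20, -4).
v_3 = A·v_2 = (-72, -16).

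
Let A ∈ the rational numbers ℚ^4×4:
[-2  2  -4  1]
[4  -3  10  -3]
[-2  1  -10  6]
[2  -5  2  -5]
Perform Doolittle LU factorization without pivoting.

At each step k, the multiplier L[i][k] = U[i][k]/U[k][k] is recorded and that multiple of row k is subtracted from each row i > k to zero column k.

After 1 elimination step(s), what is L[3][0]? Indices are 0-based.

L[3][0] = -1

[col 0] pivot -2
  R1 -= -2*R0 → (0, 1, 2, -1)  (L[1][0] := -2)
  R2 -= 1*R0 → (0, -1, -6, 5)  (L[2][0] := 1)
  R3 -= -1*R0 → (0, -3, -2, -4)  (L[3][0] := -1)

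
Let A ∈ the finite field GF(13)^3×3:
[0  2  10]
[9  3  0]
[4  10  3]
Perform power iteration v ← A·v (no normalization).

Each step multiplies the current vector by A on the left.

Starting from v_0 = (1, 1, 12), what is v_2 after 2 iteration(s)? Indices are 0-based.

v_0 = (1, 1, 12).
v_1 = A·v_0 = (5, 12, 11).
v_2 = A·v_1 = (4, 3, 4).

v_2 = (4, 3, 4)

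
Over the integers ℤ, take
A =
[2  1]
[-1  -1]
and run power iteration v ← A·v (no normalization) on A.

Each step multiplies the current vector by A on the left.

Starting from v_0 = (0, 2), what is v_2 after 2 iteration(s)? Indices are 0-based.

v_0 = (0, 2).
v_1 = A·v_0 = (2, -2).
v_2 = A·v_1 = (2, 0).

v_2 = (2, 0)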